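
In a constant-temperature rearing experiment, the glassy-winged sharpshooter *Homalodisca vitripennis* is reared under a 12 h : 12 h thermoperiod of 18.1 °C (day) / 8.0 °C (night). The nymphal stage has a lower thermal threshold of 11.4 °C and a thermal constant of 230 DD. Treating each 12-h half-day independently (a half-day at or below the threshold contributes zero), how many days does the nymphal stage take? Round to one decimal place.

68.7 days

Day half: max(0, 18.1 − 11.4) × 0.5 = 6.7 × 0.5 = 3.35 DD.
Night half: max(0, 8.0 − 11.4) × 0.5 = 0.0 × 0.5 = 0.00 DD.
Per 24 h: 3.35 DD/day.
Duration = 230 / 3.35 = 68.657 ≈ 68.7 days.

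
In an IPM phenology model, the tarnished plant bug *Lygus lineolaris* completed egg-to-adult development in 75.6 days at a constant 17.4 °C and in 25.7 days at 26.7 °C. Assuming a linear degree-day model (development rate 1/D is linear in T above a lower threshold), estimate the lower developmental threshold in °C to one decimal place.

Linear rate model ⇒ the product D·(T − T_b) is constant across temperatures.
75.6·(17.4 − T_b) = 25.7·(26.7 − T_b)
T_b = (75.6·17.4 − 25.7·26.7) / (75.6 − 25.7) = 629.25 / 49.9 = 12.610 °C ≈ 12.6 °C.

12.6 °C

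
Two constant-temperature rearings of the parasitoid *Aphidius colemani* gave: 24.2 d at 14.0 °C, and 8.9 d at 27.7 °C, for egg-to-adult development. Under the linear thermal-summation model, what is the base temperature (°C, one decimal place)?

6.0 °C

Under the model K = D·(T − T_b), so D₁·(T₁ − T_b) = D₂·(T₂ − T_b).
24.2·(14.0 − T_b) = 8.9·(27.7 − T_b)
T_b = (24.2·14.0 − 8.9·27.7) / (24.2 − 8.9) = 92.27 / 15.3 = 6.031 °C ≈ 6.0 °C.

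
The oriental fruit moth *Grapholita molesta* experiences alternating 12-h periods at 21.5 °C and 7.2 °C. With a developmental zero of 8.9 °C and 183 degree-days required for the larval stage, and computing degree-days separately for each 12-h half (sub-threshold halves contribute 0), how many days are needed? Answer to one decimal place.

Day half: max(0, 21.5 − 8.9) × 0.5 = 12.6 × 0.5 = 6.30 DD.
Night half: max(0, 7.2 − 8.9) × 0.5 = 0.0 × 0.5 = 0.00 DD.
Per 24 h: 6.30 DD/day.
Duration = 183 / 6.30 = 29.048 ≈ 29.0 days.

29.0 days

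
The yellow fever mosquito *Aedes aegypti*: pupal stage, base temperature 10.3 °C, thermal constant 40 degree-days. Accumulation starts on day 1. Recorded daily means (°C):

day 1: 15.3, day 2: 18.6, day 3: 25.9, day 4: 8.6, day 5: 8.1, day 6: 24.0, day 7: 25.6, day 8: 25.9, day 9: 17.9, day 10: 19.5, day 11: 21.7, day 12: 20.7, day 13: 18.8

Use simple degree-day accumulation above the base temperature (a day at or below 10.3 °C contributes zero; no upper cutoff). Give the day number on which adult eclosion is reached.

day 6

Daily DD above 10.3 °C: 5.0, 8.3, 15.6, 0.0, 0.0, 13.7, 15.3, 15.6, 7.6, 9.2, 11.4, 10.4, 8.5.
Cumulative: 5.0, 13.3, 28.9, 28.9, 28.9, 42.6, 57.9, 73.5, 81.1, 90.3, 101.7, 112.1, 120.6.
The total first reaches 40 DD on day 6.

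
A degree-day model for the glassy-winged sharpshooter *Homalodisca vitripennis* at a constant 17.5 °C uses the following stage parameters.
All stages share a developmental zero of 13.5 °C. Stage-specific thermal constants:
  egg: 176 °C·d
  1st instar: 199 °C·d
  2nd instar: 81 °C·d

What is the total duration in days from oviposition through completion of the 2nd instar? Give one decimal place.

Daily accumulation at 17.5 °C = 17.5 − 13.5 = 4.0 DD/day.
Total K = 176 + 199 + 81 = 456 DD.
Total duration = 456 / 4.0 = 114.000 ≈ 114.0 days.

114.0 days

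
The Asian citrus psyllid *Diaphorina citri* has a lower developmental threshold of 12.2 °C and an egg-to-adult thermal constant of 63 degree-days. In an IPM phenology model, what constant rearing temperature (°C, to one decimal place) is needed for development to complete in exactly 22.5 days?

15.0 °C

Required daily accumulation = 63 / 22.5 = 2.800 DD/day.
T = T_base + 2.800 = 12.2 + 2.800 = 15.000 ≈ 15.0 °C.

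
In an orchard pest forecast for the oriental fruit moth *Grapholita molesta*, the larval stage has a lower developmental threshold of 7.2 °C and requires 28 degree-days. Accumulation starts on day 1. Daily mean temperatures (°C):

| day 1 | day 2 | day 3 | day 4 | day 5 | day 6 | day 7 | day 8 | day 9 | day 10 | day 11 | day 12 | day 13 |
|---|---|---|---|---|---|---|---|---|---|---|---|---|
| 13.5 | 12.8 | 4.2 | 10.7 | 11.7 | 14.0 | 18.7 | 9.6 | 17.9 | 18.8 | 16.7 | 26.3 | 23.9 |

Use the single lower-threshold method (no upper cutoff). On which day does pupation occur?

Daily DD above 7.2 °C: 6.3, 5.6, 0.0, 3.5, 4.5, 6.8, 11.5, 2.4, 10.7, 11.6, 9.5, 19.1, 16.7.
Cumulative: 6.3, 11.9, 11.9, 15.4, 19.9, 26.7, 38.2, 40.6, 51.3, 62.9, 72.4, 91.5, 108.2.
The total first reaches 28 DD on day 7.

day 7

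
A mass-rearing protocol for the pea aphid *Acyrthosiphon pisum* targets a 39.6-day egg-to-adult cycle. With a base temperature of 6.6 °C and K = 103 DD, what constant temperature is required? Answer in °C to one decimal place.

9.2 °C

Required daily accumulation = 103 / 39.6 = 2.601 DD/day.
T = T_base + 2.601 = 6.6 + 2.601 = 9.201 ≈ 9.2 °C.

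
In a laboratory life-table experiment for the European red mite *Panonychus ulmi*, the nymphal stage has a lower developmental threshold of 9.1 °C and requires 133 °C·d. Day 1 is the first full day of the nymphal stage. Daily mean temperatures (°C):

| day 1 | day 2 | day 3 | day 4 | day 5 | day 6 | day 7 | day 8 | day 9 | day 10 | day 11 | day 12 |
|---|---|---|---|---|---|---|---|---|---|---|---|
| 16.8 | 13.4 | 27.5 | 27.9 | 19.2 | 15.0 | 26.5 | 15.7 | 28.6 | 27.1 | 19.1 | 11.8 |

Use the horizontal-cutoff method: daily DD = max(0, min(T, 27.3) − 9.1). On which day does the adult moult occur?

Daily DD above 9.1 °C (capped at 18.2): 7.7, 4.3, 18.2, 18.2, 10.1, 5.9, 17.4, 6.6, 18.2, 18.0, 10.0, 2.7.
Cumulative: 7.7, 12.0, 30.2, 48.4, 58.5, 64.4, 81.8, 88.4, 106.6, 124.6, 134.6, 137.3.
The total first reaches 133 DD on day 11.

day 11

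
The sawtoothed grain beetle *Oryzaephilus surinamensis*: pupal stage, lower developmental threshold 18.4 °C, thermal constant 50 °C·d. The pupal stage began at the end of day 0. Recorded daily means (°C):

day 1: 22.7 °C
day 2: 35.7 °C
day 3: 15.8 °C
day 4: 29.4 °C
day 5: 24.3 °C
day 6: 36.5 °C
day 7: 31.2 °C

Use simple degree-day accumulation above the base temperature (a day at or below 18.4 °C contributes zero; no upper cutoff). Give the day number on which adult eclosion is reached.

Daily DD above 18.4 °C: 4.3, 17.3, 0.0, 11.0, 5.9, 18.1, 12.8.
Cumulative: 4.3, 21.6, 21.6, 32.6, 38.5, 56.6, 69.4.
The total first reaches 50 DD on day 6.

day 6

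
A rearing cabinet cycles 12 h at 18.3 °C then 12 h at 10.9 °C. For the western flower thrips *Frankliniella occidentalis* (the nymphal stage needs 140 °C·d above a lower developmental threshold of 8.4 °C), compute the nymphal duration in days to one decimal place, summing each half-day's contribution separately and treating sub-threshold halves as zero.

22.6 days

Day half: max(0, 18.3 − 8.4) × 0.5 = 9.9 × 0.5 = 4.95 DD.
Night half: max(0, 10.9 − 8.4) × 0.5 = 2.5 × 0.5 = 1.25 DD.
Per 24 h: 6.20 DD/day.
Duration = 140 / 6.20 = 22.581 ≈ 22.6 days.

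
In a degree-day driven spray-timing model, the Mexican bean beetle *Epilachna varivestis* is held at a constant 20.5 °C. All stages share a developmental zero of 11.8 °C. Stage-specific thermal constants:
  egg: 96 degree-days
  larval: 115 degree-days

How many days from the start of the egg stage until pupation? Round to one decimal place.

24.3 days

Daily accumulation at 20.5 °C = 20.5 − 11.8 = 8.7 DD/day.
Total K = 96 + 115 = 211 DD.
Total duration = 211 / 8.7 = 24.253 ≈ 24.3 days.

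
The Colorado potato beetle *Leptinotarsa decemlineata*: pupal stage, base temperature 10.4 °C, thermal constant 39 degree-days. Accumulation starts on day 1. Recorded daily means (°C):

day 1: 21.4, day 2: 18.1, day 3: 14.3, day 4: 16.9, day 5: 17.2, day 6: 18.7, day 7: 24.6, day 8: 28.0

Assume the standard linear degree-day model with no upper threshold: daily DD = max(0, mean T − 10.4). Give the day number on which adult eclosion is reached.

Daily DD above 10.4 °C: 11.0, 7.7, 3.9, 6.5, 6.8, 8.3, 14.2, 17.6.
Cumulative: 11.0, 18.7, 22.6, 29.1, 35.9, 44.2, 58.4, 76.0.
The total first reaches 39 DD on day 6.

day 6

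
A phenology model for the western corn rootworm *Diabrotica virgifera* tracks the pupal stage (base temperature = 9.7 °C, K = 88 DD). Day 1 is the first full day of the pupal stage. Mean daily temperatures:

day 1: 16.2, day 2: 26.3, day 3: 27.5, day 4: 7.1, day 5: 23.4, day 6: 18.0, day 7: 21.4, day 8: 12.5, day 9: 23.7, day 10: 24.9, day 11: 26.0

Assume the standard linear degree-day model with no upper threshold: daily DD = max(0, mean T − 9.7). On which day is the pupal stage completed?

day 9

Daily DD above 9.7 °C: 6.5, 16.6, 17.8, 0.0, 13.7, 8.3, 11.7, 2.8, 14.0, 15.2, 16.3.
Cumulative: 6.5, 23.1, 40.9, 40.9, 54.6, 62.9, 74.6, 77.4, 91.4, 106.6, 122.9.
The total first reaches 88 DD on day 9.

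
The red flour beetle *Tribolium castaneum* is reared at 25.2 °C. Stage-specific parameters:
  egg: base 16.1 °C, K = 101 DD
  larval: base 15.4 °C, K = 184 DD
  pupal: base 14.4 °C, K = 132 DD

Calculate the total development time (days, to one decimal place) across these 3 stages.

42.1 days

egg: 101 / (25.2 − 16.1) = 101 / 9.1 = 11.099 d.
larval: 184 / (25.2 − 15.4) = 184 / 9.8 = 18.776 d.
pupal: 132 / (25.2 − 14.4) = 132 / 10.8 = 12.222 d.
Sum = 42.097 ≈ 42.1 days.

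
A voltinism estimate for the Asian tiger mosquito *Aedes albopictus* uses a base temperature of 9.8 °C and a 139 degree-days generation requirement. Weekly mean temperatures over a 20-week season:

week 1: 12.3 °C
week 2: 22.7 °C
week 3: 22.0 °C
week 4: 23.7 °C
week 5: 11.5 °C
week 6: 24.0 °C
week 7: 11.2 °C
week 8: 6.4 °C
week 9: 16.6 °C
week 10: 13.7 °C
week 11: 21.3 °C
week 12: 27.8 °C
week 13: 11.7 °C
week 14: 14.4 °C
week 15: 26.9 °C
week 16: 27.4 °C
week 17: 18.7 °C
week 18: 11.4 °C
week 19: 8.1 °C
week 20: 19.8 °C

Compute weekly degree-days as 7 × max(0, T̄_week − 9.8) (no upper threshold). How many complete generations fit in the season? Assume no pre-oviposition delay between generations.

8 generations

Weekly DD (7 × max(0, T̄ − 9.8)): 17.5, 90.3, 85.4, 97.3, 11.9, 99.4, 9.8, 0.0, 47.6, 27.3, 80.5, 126.0, 13.3, 32.2, 119.7, 123.2, 62.3, 11.2, 0.0, 70.0.
Season total = 1124.9 DD.
Complete generations = ⌊1124.9 / 139⌋ = 8.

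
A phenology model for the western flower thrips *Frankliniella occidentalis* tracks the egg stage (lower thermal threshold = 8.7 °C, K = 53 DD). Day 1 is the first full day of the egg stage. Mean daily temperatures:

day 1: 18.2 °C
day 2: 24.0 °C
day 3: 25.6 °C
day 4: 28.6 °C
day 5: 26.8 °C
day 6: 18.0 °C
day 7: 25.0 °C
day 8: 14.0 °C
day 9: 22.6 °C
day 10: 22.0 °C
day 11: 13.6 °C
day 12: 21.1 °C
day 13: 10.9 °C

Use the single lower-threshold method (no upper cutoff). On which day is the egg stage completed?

day 4

Daily DD above 8.7 °C: 9.5, 15.3, 16.9, 19.9, 18.1, 9.3, 16.3, 5.3, 13.9, 13.3, 4.9, 12.4, 2.2.
Cumulative: 9.5, 24.8, 41.7, 61.6, 79.7, 89.0, 105.3, 110.6, 124.5, 137.8, 142.7, 155.1, 157.3.
The total first reaches 53 DD on day 4.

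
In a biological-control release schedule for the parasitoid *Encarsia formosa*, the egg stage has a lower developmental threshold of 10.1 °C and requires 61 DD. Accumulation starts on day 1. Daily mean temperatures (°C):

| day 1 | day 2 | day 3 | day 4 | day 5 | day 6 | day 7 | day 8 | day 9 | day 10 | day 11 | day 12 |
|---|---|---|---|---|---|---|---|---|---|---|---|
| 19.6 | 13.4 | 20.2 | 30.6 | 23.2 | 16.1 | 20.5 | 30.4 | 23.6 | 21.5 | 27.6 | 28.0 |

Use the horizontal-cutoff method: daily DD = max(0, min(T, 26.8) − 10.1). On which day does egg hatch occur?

Daily DD above 10.1 °C (capped at 16.7): 9.5, 3.3, 10.1, 16.7, 13.1, 6.0, 10.4, 16.7, 13.5, 11.4, 16.7, 16.7.
Cumulative: 9.5, 12.8, 22.9, 39.6, 52.7, 58.7, 69.1, 85.8, 99.3, 110.7, 127.4, 144.1.
The total first reaches 61 DD on day 7.

day 7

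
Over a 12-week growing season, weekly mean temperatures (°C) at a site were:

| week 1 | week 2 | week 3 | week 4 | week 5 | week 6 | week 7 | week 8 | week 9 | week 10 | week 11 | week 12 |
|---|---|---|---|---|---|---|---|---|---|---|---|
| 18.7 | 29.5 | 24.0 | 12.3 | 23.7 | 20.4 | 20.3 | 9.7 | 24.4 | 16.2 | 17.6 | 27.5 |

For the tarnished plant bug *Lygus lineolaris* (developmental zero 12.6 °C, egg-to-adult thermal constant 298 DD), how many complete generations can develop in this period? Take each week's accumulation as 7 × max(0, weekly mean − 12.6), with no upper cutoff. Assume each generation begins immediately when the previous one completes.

Weekly DD (7 × max(0, T̄ − 12.6)): 42.7, 118.3, 79.8, 0.0, 77.7, 54.6, 53.9, 0.0, 82.6, 25.2, 35.0, 104.3.
Season total = 674.1 DD.
Complete generations = ⌊674.1 / 298⌋ = 2.

2 generations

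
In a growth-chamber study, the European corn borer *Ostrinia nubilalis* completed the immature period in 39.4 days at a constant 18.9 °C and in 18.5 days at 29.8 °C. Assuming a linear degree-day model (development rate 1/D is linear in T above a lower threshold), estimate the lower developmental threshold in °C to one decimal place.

9.3 °C

Equal thermal constants: D₁(T₁ − T_b) = D₂(T₂ − T_b).
39.4·(18.9 − T_b) = 18.5·(29.8 − T_b)
T_b = (39.4·18.9 − 18.5·29.8) / (39.4 − 18.5) = 193.36 / 20.9 = 9.252 °C ≈ 9.3 °C.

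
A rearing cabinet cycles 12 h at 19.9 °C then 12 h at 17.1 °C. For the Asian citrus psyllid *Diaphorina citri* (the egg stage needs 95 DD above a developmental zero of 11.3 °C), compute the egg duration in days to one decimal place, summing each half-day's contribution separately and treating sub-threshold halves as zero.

Day half: max(0, 19.9 − 11.3) × 0.5 = 8.6 × 0.5 = 4.30 DD.
Night half: max(0, 17.1 − 11.3) × 0.5 = 5.8 × 0.5 = 2.90 DD.
Per 24 h: 7.20 DD/day.
Duration = 95 / 7.20 = 13.194 ≈ 13.2 days.

13.2 days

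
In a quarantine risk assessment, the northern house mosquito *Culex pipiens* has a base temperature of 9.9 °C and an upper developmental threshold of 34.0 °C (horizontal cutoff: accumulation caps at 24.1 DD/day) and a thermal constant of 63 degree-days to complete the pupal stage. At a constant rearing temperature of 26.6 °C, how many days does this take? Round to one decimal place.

Daily accumulation = 26.6 − 9.9 = 16.7 DD/day.
Duration = 63 / 16.7 = 3.772 ≈ 3.8 days.

3.8 days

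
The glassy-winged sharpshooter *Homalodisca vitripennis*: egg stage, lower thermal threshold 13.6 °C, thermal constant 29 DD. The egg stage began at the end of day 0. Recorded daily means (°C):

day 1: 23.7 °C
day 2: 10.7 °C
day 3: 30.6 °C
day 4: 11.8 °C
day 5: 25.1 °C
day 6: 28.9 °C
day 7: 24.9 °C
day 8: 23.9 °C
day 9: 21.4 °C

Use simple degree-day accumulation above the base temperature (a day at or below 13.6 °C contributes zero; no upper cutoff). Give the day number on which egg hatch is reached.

day 5

Daily DD above 13.6 °C: 10.1, 0.0, 17.0, 0.0, 11.5, 15.3, 11.3, 10.3, 7.8.
Cumulative: 10.1, 10.1, 27.1, 27.1, 38.6, 53.9, 65.2, 75.5, 83.3.
The total first reaches 29 DD on day 5.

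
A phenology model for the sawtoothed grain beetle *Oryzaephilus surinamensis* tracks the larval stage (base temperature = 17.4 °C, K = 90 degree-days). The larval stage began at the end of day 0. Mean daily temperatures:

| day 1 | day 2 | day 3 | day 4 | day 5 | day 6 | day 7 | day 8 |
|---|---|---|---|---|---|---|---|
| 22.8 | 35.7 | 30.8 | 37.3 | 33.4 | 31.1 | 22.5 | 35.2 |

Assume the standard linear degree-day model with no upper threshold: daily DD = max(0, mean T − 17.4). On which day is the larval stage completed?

day 7

Daily DD above 17.4 °C: 5.4, 18.3, 13.4, 19.9, 16.0, 13.7, 5.1, 17.8.
Cumulative: 5.4, 23.7, 37.1, 57.0, 73.0, 86.7, 91.8, 109.6.
The total first reaches 90 DD on day 7.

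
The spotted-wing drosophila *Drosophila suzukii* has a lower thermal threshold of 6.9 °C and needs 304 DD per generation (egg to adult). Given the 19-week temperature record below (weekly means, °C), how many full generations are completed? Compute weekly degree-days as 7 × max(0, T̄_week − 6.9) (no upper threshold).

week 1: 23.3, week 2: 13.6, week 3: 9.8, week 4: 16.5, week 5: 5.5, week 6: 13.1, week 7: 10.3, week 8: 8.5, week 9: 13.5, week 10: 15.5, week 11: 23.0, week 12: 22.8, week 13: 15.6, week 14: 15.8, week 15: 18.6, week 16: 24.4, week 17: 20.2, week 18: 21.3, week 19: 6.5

3 generations

Weekly DD (7 × max(0, T̄ − 6.9)): 114.8, 46.9, 20.3, 67.2, 0.0, 43.4, 23.8, 11.2, 46.2, 60.2, 112.7, 111.3, 60.9, 62.3, 81.9, 122.5, 93.1, 100.8, 0.0.
Season total = 1179.5 DD.
Complete generations = ⌊1179.5 / 304⌋ = 3.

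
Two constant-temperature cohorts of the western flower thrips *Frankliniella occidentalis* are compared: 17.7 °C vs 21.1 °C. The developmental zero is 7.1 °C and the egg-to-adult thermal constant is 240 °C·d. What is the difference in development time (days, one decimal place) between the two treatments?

5.5 days

At 17.7 °C: 240 / (17.7 − 7.1) = 240 / 10.6 = 22.642 d.
At 21.1 °C: 240 / (21.1 − 7.1) = 240 / 14.0 = 17.143 d.
Difference = |22.642 − 17.143| = 5.499 ≈ 5.5 days.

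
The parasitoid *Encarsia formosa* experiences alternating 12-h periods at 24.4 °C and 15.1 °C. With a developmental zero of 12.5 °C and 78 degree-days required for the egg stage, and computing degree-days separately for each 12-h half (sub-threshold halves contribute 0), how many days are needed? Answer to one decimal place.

Day half: max(0, 24.4 − 12.5) × 0.5 = 11.9 × 0.5 = 5.95 DD.
Night half: max(0, 15.1 − 12.5) × 0.5 = 2.6 × 0.5 = 1.30 DD.
Per 24 h: 7.25 DD/day.
Duration = 78 / 7.25 = 10.759 ≈ 10.8 days.

10.8 days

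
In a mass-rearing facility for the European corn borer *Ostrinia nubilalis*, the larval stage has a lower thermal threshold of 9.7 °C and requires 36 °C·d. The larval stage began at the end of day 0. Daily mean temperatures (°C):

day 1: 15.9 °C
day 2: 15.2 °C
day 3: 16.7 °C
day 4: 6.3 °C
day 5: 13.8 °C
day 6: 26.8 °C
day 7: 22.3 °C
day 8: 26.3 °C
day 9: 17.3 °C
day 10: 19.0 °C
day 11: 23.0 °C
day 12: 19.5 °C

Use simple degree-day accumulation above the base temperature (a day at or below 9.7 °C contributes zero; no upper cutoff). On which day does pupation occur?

Daily DD above 9.7 °C: 6.2, 5.5, 7.0, 0.0, 4.1, 17.1, 12.6, 16.6, 7.6, 9.3, 13.3, 9.8.
Cumulative: 6.2, 11.7, 18.7, 18.7, 22.8, 39.9, 52.5, 69.1, 76.7, 86.0, 99.3, 109.1.
The total first reaches 36 DD on day 6.

day 6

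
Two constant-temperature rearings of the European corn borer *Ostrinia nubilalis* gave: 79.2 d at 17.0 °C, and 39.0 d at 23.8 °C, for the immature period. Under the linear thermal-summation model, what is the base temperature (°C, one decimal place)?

10.4 °C

Under the model K = D·(T − T_b), so D₁·(T₁ − T_b) = D₂·(T₂ − T_b).
79.2·(17.0 − T_b) = 39.0·(23.8 − T_b)
T_b = (79.2·17.0 − 39.0·23.8) / (79.2 − 39.0) = 418.20 / 40.2 = 10.403 °C ≈ 10.4 °C.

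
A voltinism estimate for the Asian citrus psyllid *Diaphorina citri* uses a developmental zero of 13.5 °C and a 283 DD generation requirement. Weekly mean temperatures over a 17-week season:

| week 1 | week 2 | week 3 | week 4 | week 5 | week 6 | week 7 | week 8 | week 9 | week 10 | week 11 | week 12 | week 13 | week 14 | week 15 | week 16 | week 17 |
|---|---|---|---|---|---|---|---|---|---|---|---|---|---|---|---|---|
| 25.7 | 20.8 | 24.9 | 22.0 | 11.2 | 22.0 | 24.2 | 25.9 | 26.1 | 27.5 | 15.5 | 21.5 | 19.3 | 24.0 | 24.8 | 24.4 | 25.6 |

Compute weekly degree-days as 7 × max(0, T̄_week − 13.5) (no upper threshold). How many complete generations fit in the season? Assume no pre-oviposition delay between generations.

Weekly DD (7 × max(0, T̄ − 13.5)): 85.4, 51.1, 79.8, 59.5, 0.0, 59.5, 74.9, 86.8, 88.2, 98.0, 14.0, 56.0, 40.6, 73.5, 79.1, 76.3, 84.7.
Season total = 1107.4 DD.
Complete generations = ⌊1107.4 / 283⌋ = 3.

3 generations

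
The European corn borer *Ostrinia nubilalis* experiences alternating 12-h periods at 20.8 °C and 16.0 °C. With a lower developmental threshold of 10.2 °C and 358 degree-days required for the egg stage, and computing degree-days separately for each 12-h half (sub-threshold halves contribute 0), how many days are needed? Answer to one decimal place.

Day half: max(0, 20.8 − 10.2) × 0.5 = 10.6 × 0.5 = 5.30 DD.
Night half: max(0, 16.0 − 10.2) × 0.5 = 5.8 × 0.5 = 2.90 DD.
Per 24 h: 8.20 DD/day.
Duration = 358 / 8.20 = 43.659 ≈ 43.7 days.

43.7 days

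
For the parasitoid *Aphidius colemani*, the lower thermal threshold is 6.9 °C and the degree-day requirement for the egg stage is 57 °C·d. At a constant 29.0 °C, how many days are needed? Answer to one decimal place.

Daily accumulation = 29.0 − 6.9 = 22.1 DD/day.
Duration = 57 / 22.1 = 2.579 ≈ 2.6 days.

2.6 days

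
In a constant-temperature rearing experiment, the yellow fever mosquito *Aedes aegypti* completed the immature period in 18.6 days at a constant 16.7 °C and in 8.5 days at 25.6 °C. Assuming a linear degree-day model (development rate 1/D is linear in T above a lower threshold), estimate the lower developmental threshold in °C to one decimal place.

Equal thermal constants: D₁(T₁ − T_b) = D₂(T₂ − T_b).
18.6·(16.7 − T_b) = 8.5·(25.6 − T_b)
T_b = (18.6·16.7 − 8.5·25.6) / (18.6 − 8.5) = 93.02 / 10.1 = 9.210 °C ≈ 9.2 °C.

9.2 °C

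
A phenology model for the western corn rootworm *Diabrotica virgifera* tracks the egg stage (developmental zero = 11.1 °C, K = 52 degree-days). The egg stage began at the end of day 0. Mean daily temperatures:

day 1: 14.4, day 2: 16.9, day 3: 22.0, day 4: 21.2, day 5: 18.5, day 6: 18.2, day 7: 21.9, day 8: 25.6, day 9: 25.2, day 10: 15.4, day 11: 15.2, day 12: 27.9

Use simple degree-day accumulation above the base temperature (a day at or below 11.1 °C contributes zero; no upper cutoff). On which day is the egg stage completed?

day 7

Daily DD above 11.1 °C: 3.3, 5.8, 10.9, 10.1, 7.4, 7.1, 10.8, 14.5, 14.1, 4.3, 4.1, 16.8.
Cumulative: 3.3, 9.1, 20.0, 30.1, 37.5, 44.6, 55.4, 69.9, 84.0, 88.3, 92.4, 109.2.
The total first reaches 52 DD on day 7.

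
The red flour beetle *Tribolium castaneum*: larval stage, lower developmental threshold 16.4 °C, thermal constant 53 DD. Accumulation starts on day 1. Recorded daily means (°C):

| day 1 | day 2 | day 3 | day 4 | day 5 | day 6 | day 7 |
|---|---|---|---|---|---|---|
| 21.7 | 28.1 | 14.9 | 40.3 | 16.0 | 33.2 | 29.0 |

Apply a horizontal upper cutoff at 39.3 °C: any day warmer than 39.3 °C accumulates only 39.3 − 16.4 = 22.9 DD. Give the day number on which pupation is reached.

Daily DD above 16.4 °C (capped at 22.9): 5.3, 11.7, 0.0, 22.9, 0.0, 16.8, 12.6.
Cumulative: 5.3, 17.0, 17.0, 39.9, 39.9, 56.7, 69.3.
The total first reaches 53 DD on day 6.

day 6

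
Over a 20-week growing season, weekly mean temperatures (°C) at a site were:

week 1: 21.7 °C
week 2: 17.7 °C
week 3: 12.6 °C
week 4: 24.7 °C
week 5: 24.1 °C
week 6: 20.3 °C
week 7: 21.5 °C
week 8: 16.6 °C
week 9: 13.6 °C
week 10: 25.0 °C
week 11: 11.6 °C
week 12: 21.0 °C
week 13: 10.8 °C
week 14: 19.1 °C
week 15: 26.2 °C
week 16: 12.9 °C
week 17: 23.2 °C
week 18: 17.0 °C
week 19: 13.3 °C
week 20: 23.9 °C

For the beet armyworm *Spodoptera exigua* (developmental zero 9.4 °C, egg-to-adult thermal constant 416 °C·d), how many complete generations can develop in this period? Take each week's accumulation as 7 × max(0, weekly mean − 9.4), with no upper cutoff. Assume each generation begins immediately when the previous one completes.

Weekly DD (7 × max(0, T̄ − 9.4)): 86.1, 58.1, 22.4, 107.1, 102.9, 76.3, 84.7, 50.4, 29.4, 109.2, 15.4, 81.2, 9.8, 67.9, 117.6, 24.5, 96.6, 53.2, 27.3, 101.5.
Season total = 1321.6 DD.
Complete generations = ⌊1321.6 / 416⌋ = 3.

3 generations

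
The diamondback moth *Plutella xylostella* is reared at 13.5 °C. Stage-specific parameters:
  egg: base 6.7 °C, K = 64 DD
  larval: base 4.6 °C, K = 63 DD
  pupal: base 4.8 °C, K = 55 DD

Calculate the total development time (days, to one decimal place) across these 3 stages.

22.8 days

egg: 64 / (13.5 − 6.7) = 64 / 6.8 = 9.412 d.
larval: 63 / (13.5 − 4.6) = 63 / 8.9 = 7.079 d.
pupal: 55 / (13.5 − 4.8) = 55 / 8.7 = 6.322 d.
Sum = 22.812 ≈ 22.8 days.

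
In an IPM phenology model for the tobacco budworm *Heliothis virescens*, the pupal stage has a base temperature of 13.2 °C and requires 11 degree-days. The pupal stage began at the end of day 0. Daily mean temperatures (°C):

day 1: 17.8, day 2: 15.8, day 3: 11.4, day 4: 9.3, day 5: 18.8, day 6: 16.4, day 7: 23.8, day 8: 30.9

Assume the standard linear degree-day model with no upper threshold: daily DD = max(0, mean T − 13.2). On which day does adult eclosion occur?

Daily DD above 13.2 °C: 4.6, 2.6, 0.0, 0.0, 5.6, 3.2, 10.6, 17.7.
Cumulative: 4.6, 7.2, 7.2, 7.2, 12.8, 16.0, 26.6, 44.3.
The total first reaches 11 DD on day 5.

day 5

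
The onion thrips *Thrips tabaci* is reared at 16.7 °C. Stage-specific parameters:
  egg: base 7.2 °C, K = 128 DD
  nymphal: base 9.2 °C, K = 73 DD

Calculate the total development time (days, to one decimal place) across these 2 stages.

23.2 days

egg: 128 / (16.7 − 7.2) = 128 / 9.5 = 13.474 d.
nymphal: 73 / (16.7 − 9.2) = 73 / 7.5 = 9.733 d.
Sum = 23.207 ≈ 23.2 days.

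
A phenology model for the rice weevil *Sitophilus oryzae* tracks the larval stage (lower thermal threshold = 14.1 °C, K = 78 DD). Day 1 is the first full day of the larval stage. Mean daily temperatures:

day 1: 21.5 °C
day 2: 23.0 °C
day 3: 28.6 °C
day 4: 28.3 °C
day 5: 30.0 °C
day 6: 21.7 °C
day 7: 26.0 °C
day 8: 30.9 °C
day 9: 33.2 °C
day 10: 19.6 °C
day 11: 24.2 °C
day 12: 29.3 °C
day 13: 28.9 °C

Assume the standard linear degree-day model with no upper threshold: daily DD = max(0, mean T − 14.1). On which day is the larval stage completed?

day 7

Daily DD above 14.1 °C: 7.4, 8.9, 14.5, 14.2, 15.9, 7.6, 11.9, 16.8, 19.1, 5.5, 10.1, 15.2, 14.8.
Cumulative: 7.4, 16.3, 30.8, 45.0, 60.9, 68.5, 80.4, 97.2, 116.3, 121.8, 131.9, 147.1, 161.9.
The total first reaches 78 DD on day 7.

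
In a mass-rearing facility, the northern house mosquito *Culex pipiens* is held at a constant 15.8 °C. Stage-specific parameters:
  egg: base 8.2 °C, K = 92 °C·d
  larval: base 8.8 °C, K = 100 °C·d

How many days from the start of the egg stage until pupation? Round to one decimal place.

26.4 days

egg: 92 / (15.8 − 8.2) = 92 / 7.6 = 12.105 d.
larval: 100 / (15.8 − 8.8) = 100 / 7.0 = 14.286 d.
Sum = 26.391 ≈ 26.4 days.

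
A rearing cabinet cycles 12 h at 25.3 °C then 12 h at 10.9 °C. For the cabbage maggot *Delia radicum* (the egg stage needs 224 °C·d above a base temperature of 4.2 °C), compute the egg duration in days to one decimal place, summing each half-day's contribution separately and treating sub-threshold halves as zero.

Day half: max(0, 25.3 − 4.2) × 0.5 = 21.1 × 0.5 = 10.55 DD.
Night half: max(0, 10.9 − 4.2) × 0.5 = 6.7 × 0.5 = 3.35 DD.
Per 24 h: 13.90 DD/day.
Duration = 224 / 13.90 = 16.115 ≈ 16.1 days.

16.1 days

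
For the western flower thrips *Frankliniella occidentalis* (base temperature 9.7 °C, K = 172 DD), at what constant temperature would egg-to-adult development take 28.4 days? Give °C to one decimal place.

15.8 °C

Required daily accumulation = 172 / 28.4 = 6.056 DD/day.
T = T_base + 6.056 = 9.7 + 6.056 = 15.756 ≈ 15.8 °C.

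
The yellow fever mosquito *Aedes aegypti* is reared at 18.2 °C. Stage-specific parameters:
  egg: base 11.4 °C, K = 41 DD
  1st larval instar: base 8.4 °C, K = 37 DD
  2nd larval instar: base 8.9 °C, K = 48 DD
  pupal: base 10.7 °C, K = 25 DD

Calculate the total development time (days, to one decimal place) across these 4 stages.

egg: 41 / (18.2 − 11.4) = 41 / 6.8 = 6.029 d.
1st larval instar: 37 / (18.2 − 8.4) = 37 / 9.8 = 3.776 d.
2nd larval instar: 48 / (18.2 − 8.9) = 48 / 9.3 = 5.161 d.
pupal: 25 / (18.2 − 10.7) = 25 / 7.5 = 3.333 d.
Sum = 18.300 ≈ 18.3 days.

18.3 days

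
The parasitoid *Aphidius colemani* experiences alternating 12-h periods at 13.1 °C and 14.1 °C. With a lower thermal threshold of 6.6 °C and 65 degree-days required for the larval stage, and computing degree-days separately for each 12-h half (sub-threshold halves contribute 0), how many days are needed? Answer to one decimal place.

Day half: max(0, 13.1 − 6.6) × 0.5 = 6.5 × 0.5 = 3.25 DD.
Night half: max(0, 14.1 − 6.6) × 0.5 = 7.5 × 0.5 = 3.75 DD.
Per 24 h: 7.00 DD/day.
Duration = 65 / 7.00 = 9.286 ≈ 9.3 days.

9.3 days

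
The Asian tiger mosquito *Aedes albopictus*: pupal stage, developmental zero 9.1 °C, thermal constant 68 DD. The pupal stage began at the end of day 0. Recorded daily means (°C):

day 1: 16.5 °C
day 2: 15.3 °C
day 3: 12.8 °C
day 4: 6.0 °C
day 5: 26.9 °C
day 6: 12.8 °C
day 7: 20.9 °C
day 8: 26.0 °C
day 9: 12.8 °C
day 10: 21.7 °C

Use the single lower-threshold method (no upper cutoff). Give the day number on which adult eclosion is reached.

day 9

Daily DD above 9.1 °C: 7.4, 6.2, 3.7, 0.0, 17.8, 3.7, 11.8, 16.9, 3.7, 12.6.
Cumulative: 7.4, 13.6, 17.3, 17.3, 35.1, 38.8, 50.6, 67.5, 71.2, 83.8.
The total first reaches 68 DD on day 9.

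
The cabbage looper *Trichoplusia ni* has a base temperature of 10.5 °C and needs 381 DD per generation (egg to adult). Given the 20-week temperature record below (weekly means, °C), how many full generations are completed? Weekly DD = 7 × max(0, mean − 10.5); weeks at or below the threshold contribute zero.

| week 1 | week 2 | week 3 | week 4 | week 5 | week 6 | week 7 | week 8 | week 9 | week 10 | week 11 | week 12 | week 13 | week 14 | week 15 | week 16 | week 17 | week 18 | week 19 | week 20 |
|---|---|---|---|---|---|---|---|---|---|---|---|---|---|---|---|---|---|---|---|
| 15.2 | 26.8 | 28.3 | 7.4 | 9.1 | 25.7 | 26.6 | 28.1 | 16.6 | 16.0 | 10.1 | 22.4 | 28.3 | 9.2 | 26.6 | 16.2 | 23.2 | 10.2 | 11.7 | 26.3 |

3 generations

Weekly DD (7 × max(0, T̄ − 10.5)): 32.9, 114.1, 124.6, 0.0, 0.0, 106.4, 112.7, 123.2, 42.7, 38.5, 0.0, 83.3, 124.6, 0.0, 112.7, 39.9, 88.9, 0.0, 8.4, 110.6.
Season total = 1263.5 DD.
Complete generations = ⌊1263.5 / 381⌋ = 3.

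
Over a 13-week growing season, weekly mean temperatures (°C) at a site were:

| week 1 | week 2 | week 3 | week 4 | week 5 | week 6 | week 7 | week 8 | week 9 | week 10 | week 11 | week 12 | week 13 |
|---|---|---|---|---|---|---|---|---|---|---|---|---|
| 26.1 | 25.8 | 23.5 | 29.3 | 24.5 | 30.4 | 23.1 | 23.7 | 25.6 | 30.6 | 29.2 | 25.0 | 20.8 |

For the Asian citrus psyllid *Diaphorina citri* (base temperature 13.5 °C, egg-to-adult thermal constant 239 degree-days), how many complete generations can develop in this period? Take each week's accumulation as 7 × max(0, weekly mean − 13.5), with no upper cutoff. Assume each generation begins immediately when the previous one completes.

4 generations

Weekly DD (7 × max(0, T̄ − 13.5)): 88.2, 86.1, 70.0, 110.6, 77.0, 118.3, 67.2, 71.4, 84.7, 119.7, 109.9, 80.5, 51.1.
Season total = 1134.7 DD.
Complete generations = ⌊1134.7 / 239⌋ = 4.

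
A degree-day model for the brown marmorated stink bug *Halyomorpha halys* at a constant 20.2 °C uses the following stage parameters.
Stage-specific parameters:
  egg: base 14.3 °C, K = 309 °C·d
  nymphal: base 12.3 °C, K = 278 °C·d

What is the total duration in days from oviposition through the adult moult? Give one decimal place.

87.6 days

egg: 309 / (20.2 − 14.3) = 309 / 5.9 = 52.373 d.
nymphal: 278 / (20.2 − 12.3) = 278 / 7.9 = 35.190 d.
Sum = 87.563 ≈ 87.6 days.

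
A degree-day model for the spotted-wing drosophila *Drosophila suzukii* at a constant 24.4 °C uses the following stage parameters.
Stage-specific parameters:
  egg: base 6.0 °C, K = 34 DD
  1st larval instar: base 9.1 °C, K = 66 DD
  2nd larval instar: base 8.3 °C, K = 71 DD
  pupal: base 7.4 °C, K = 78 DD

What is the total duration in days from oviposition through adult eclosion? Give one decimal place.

15.2 days

egg: 34 / (24.4 − 6.0) = 34 / 18.4 = 1.848 d.
1st larval instar: 66 / (24.4 − 9.1) = 66 / 15.3 = 4.314 d.
2nd larval instar: 71 / (24.4 − 8.3) = 71 / 16.1 = 4.410 d.
pupal: 78 / (24.4 − 7.4) = 78 / 17.0 = 4.588 d.
Sum = 15.160 ≈ 15.2 days.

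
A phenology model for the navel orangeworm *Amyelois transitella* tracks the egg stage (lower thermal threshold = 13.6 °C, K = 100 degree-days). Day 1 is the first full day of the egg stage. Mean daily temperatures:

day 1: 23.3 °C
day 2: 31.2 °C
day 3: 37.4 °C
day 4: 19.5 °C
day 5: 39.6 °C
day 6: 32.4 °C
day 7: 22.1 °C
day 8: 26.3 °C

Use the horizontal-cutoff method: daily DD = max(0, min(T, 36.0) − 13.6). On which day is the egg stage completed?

day 7

Daily DD above 13.6 °C (capped at 22.4): 9.7, 17.6, 22.4, 5.9, 22.4, 18.8, 8.5, 12.7.
Cumulative: 9.7, 27.3, 49.7, 55.6, 78.0, 96.8, 105.3, 118.0.
The total first reaches 100 DD on day 7.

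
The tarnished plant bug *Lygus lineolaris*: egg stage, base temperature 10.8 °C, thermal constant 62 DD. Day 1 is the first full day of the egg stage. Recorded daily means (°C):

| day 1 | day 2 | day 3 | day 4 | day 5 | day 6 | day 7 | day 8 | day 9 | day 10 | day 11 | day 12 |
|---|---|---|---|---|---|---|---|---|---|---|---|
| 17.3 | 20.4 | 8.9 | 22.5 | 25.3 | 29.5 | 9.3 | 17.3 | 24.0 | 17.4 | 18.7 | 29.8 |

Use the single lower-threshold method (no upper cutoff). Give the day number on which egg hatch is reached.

Daily DD above 10.8 °C: 6.5, 9.6, 0.0, 11.7, 14.5, 18.7, 0.0, 6.5, 13.2, 6.6, 7.9, 19.0.
Cumulative: 6.5, 16.1, 16.1, 27.8, 42.3, 61.0, 61.0, 67.5, 80.7, 87.3, 95.2, 114.2.
The total first reaches 62 DD on day 8.

day 8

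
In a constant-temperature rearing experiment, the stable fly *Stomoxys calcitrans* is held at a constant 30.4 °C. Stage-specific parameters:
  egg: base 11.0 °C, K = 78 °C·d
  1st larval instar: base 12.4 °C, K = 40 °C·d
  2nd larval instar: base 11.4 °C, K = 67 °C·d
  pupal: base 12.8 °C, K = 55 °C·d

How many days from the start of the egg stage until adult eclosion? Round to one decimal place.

egg: 78 / (30.4 − 11.0) = 78 / 19.4 = 4.021 d.
1st larval instar: 40 / (30.4 − 12.4) = 40 / 18.0 = 2.222 d.
2nd larval instar: 67 / (30.4 − 11.4) = 67 / 19.0 = 3.526 d.
pupal: 55 / (30.4 − 12.8) = 55 / 17.6 = 3.125 d.
Sum = 12.894 ≈ 12.9 days.

12.9 days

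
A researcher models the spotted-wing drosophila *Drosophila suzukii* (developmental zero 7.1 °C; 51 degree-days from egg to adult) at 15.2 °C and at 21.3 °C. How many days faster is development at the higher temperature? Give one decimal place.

2.7 days

At 15.2 °C: 51 / (15.2 − 7.1) = 51 / 8.1 = 6.296 d.
At 21.3 °C: 51 / (21.3 − 7.1) = 51 / 14.2 = 3.592 d.
Difference = |6.296 − 3.592| = 2.705 ≈ 2.7 days.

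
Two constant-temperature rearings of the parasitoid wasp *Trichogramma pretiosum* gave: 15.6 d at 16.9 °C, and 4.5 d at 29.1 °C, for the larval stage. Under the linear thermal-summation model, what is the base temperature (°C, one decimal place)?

Under the model K = D·(T − T_b), so D₁·(T₁ − T_b) = D₂·(T₂ − T_b).
15.6·(16.9 − T_b) = 4.5·(29.1 − T_b)
T_b = (15.6·16.9 − 4.5·29.1) / (15.6 − 4.5) = 132.69 / 11.1 = 11.954 °C ≈ 12.0 °C.

12.0 °C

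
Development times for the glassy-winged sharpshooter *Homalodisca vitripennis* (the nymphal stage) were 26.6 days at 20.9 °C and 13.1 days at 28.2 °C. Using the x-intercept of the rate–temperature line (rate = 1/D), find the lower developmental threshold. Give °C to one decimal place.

Linear rate model ⇒ the product D·(T − T_b) is constant across temperatures.
26.6·(20.9 − T_b) = 13.1·(28.2 − T_b)
T_b = (26.6·20.9 − 13.1·28.2) / (26.6 − 13.1) = 186.52 / 13.5 = 13.816 °C ≈ 13.8 °C.

13.8 °C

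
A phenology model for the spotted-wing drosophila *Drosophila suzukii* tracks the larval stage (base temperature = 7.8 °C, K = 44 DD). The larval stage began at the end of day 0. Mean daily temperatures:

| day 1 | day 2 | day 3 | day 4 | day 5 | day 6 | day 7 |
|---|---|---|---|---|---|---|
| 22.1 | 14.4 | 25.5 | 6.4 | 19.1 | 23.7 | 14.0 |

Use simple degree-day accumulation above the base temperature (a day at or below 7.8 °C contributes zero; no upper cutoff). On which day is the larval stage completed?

day 5

Daily DD above 7.8 °C: 14.3, 6.6, 17.7, 0.0, 11.3, 15.9, 6.2.
Cumulative: 14.3, 20.9, 38.6, 38.6, 49.9, 65.8, 72.0.
The total first reaches 44 DD on day 5.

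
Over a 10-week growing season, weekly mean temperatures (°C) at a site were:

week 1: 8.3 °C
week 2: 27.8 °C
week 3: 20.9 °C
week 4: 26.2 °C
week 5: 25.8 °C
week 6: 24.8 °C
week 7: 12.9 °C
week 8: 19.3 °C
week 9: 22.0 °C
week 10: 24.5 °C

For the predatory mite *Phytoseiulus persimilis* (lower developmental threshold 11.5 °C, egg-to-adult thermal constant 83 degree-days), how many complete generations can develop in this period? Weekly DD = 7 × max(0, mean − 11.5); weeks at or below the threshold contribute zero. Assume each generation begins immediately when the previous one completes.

8 generations

Weekly DD (7 × max(0, T̄ − 11.5)): 0.0, 114.1, 65.8, 102.9, 100.1, 93.1, 9.8, 54.6, 73.5, 91.0.
Season total = 704.9 DD.
Complete generations = ⌊704.9 / 83⌋ = 8.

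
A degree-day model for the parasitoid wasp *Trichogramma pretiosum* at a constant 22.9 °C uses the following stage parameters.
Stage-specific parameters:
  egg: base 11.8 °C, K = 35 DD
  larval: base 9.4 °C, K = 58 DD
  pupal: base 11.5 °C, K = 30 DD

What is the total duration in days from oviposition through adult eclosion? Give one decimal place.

10.1 days

egg: 35 / (22.9 − 11.8) = 35 / 11.1 = 3.153 d.
larval: 58 / (22.9 − 9.4) = 58 / 13.5 = 4.296 d.
pupal: 30 / (22.9 − 11.5) = 30 / 11.4 = 2.632 d.
Sum = 10.081 ≈ 10.1 days.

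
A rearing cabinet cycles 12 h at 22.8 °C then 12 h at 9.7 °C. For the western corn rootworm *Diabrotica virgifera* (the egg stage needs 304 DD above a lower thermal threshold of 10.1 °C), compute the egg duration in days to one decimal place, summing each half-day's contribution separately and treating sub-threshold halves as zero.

Day half: max(0, 22.8 − 10.1) × 0.5 = 12.7 × 0.5 = 6.35 DD.
Night half: max(0, 9.7 − 10.1) × 0.5 = 0.0 × 0.5 = 0.00 DD.
Per 24 h: 6.35 DD/day.
Duration = 304 / 6.35 = 47.874 ≈ 47.9 days.

47.9 days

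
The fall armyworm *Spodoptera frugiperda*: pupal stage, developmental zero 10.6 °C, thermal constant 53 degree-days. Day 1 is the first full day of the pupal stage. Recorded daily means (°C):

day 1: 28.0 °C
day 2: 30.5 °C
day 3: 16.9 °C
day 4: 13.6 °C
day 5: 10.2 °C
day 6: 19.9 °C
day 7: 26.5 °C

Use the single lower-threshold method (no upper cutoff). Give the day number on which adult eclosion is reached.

day 6

Daily DD above 10.6 °C: 17.4, 19.9, 6.3, 3.0, 0.0, 9.3, 15.9.
Cumulative: 17.4, 37.3, 43.6, 46.6, 46.6, 55.9, 71.8.
The total first reaches 53 DD on day 6.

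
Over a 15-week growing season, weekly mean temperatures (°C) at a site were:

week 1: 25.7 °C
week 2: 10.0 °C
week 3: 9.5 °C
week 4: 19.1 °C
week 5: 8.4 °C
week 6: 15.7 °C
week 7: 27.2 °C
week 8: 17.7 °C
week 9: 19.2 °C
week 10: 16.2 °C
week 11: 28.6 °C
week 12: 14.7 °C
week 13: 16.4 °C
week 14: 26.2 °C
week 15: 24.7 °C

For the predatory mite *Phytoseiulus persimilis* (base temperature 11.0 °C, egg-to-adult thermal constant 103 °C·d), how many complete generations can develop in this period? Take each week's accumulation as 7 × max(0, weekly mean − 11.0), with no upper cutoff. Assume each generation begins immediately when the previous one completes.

8 generations

Weekly DD (7 × max(0, T̄ − 11.0)): 102.9, 0.0, 0.0, 56.7, 0.0, 32.9, 113.4, 46.9, 57.4, 36.4, 123.2, 25.9, 37.8, 106.4, 95.9.
Season total = 835.8 DD.
Complete generations = ⌊835.8 / 103⌋ = 8.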